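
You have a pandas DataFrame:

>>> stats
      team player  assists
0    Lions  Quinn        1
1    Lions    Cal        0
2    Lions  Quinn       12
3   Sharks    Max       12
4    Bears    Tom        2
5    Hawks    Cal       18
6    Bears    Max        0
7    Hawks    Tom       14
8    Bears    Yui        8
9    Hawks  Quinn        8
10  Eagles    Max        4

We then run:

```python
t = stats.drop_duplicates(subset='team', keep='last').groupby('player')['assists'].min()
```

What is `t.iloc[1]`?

drop duplicate team (keep=last):
      team player  assists
2    Lions  Quinn       12
3   Sharks    Max       12
8    Bears    Yui        8
9    Hawks  Quinn        8
10  Eagles    Max        4
group by player, min of assists:
player
Max      4
Quinn    8
Yui      8
Name: assists, dtype: int64
Hence 8.

8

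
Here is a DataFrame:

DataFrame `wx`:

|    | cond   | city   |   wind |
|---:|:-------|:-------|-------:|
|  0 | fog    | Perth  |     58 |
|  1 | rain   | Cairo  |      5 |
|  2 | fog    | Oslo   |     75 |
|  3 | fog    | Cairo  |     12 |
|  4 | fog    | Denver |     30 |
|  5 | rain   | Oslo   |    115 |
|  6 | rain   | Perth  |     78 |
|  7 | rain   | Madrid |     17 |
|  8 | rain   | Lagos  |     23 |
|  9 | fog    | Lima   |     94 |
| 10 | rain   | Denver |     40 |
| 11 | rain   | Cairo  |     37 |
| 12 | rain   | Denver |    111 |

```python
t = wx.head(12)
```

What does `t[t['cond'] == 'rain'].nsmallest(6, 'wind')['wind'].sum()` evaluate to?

take first 12 rows:
    cond    city  wind
0    fog   Perth    58
1   rain   Cairo     5
2    fog    Oslo    75
3    fog   Cairo    12
4    fog  Denver    30
5   rain    Oslo   115
6   rain   Perth    78
7   rain  Madrid    17
8   rain   Lagos    23
9    fog    Lima    94
10  rain  Denver    40
11  rain   Cairo    37
filter rows where cond == 'rain':
    cond    city  wind
1   rain   Cairo     5
5   rain    Oslo   115
6   rain   Perth    78
7   rain  Madrid    17
8   rain   Lagos    23
10  rain  Denver    40
11  rain   Cairo    37
take 6 rows with smallest wind:
    cond    city  wind
1   rain   Cairo     5
7   rain  Madrid    17
8   rain   Lagos    23
11  rain   Cairo    37
10  rain  Denver    40
6   rain   Perth    78

200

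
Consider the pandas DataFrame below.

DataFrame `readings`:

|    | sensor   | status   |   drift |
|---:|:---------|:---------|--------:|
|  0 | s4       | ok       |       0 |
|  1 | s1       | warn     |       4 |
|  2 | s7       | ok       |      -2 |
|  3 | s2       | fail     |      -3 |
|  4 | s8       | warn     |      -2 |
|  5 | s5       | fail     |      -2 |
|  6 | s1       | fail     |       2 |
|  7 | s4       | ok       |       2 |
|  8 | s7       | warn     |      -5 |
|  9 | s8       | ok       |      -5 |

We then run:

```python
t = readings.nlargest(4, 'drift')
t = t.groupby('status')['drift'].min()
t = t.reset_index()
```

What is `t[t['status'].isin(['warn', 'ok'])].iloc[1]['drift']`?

4

take 4 rows with largest drift:
  sensor status  drift
1     s1   warn      4
6     s1   fail      2
7     s4     ok      2
0     s4     ok      0
group by status, min of drift:
status
fail    2
ok      0
warn    4
Name: drift, dtype: int64
reset_index():
  status  drift
0   fail      2
1     ok      0
2   warn      4
filter rows where status in ['warn', 'ok']:
  status  drift
1     ok      0
2   warn      4
Reading off the value at position 1, column 'drift', we get 4.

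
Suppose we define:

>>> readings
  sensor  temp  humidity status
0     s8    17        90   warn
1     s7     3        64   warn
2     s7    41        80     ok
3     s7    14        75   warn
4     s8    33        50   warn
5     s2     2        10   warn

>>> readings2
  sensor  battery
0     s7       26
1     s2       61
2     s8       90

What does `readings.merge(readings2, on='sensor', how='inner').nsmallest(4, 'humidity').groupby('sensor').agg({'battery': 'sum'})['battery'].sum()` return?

merge on 'sensor' (how='inner') → 6 rows:
  sensor  temp  humidity status  battery
0     s8    17        90   warn       90
1     s7     3        64   warn       26
2     s7    41        80     ok       26
3     s7    14        75   warn       26
4     s8    33        50   warn       90
5     s2     2        10   warn       61
take 4 rows with smallest humidity:
  sensor  temp  humidity status  battery
5     s2     2        10   warn       61
4     s8    33        50   warn       90
1     s7     3        64   warn       26
3     s7    14        75   warn       26
group by sensor, sum of battery:
        battery
sensor         
s2           61
s7           52
s8           90
sum of column 'battery' → 203

203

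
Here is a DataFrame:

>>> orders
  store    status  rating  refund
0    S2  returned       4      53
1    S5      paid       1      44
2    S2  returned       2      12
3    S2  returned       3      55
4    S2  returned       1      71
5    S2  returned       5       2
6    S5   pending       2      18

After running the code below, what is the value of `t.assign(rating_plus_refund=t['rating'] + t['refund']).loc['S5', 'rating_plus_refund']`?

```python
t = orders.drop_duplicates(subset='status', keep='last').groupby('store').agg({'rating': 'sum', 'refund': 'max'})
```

47

drop duplicate status (keep=last):
  store    status  rating  refund
1    S5      paid       1      44
5    S2  returned       5       2
6    S5   pending       2      18
group by store: sum(rating), max(refund):
       rating  refund
store                
S2          5       2
S5          3      44
add column rating_plus_refund = t['rating'] + t['refund']:
       rating  refund  rating_plus_refund
store                                    
S2          5       2                   7
S5          3      44                  47
Hence 47.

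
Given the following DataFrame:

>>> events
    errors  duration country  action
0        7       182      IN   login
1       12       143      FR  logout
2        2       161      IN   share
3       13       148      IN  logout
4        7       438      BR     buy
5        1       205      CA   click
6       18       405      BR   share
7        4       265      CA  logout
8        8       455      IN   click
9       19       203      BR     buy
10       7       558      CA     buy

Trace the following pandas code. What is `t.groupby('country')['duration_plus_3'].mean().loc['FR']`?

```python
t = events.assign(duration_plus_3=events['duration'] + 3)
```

146.0

add column duration_plus_3 = events['duration'] + 3:
    errors  duration country  action  duration_plus_3
0        7       182      IN   login              185
1       12       143      FR  logout              146
2        2       161      IN   share              164
3       13       148      IN  logout              151
4        7       438      BR     buy              441
5        1       205      CA   click              208
6       18       405      BR   share              408
7        4       265      CA  logout              268
8        8       455      IN   click              458
9       19       203      BR     buy              206
10       7       558      CA     buy              561
group by country, mean of duration_plus_3:
country
BR    351.666667
CA    345.666667
FR    146.000000
IN    239.500000
Name: duration_plus_3, dtype: float64
Then the value at index 'FR': 146.0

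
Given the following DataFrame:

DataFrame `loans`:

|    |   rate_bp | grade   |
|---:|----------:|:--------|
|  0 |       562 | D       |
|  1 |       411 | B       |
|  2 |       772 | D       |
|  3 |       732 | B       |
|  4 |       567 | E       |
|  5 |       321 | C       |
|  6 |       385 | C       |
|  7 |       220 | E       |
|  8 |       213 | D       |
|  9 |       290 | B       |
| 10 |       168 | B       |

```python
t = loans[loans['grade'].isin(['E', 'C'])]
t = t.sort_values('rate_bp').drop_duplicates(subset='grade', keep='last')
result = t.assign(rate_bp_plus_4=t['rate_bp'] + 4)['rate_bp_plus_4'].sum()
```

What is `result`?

filter rows where grade in ['E', 'C']:
   rate_bp grade
4      567     E
5      321     C
6      385     C
7      220     E
sort by rate_bp:
   rate_bp grade
7      220     E
5      321     C
6      385     C
4      567     E
drop duplicate grade (keep=last):
   rate_bp grade
6      385     C
4      567     E
add column rate_bp_plus_4 = t['rate_bp'] + 4:
   rate_bp grade  rate_bp_plus_4
6      385     C             389
4      567     E             571
Reading off the sum of column 'rate_bp_plus_4', we get 960.

960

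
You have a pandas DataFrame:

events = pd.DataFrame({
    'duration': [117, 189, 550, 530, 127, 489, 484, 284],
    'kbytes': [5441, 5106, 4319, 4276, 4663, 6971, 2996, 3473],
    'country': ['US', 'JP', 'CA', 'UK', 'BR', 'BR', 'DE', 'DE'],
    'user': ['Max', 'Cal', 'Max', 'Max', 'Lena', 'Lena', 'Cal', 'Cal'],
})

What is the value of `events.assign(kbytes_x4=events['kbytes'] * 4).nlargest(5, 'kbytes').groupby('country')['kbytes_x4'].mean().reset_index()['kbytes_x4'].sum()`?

82732.0

add column kbytes_x4 = events['kbytes'] * 4:
   duration  kbytes country  user  kbytes_x4
0       117    5441      US   Max      21764
1       189    5106      JP   Cal      20424
2       550    4319      CA   Max      17276
3       530    4276      UK   Max      17104
4       127    4663      BR  Lena      18652
5       489    6971      BR  Lena      27884
6       484    2996      DE   Cal      11984
7       284    3473      DE   Cal      13892
take 5 rows with largest kbytes:
   duration  kbytes country  user  kbytes_x4
5       489    6971      BR  Lena      27884
0       117    5441      US   Max      21764
1       189    5106      JP   Cal      20424
4       127    4663      BR  Lena      18652
2       550    4319      CA   Max      17276
group by country, mean of kbytes_x4:
country
BR    23268.0
CA    17276.0
JP    20424.0
US    21764.0
Name: kbytes_x4, dtype: float64
reset_index():
  country  kbytes_x4
0      BR    23268.0
1      CA    17276.0
2      JP    20424.0
3      US    21764.0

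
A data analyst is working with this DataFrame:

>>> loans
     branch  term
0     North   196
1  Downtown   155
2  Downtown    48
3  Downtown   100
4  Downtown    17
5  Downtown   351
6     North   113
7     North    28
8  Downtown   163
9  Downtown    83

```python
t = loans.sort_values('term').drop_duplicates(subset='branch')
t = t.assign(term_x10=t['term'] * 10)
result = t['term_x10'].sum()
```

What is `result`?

sort by term:
     branch  term
4  Downtown    17
7     North    28
2  Downtown    48
9  Downtown    83
3  Downtown   100
6     North   113
1  Downtown   155
8  Downtown   163
0     North   196
5  Downtown   351
drop duplicate branch (keep=first):
     branch  term
4  Downtown    17
7     North    28
add column term_x10 = t['term'] * 10:
     branch  term  term_x10
4  Downtown    17       170
7     North    28       280
Hence 450.

450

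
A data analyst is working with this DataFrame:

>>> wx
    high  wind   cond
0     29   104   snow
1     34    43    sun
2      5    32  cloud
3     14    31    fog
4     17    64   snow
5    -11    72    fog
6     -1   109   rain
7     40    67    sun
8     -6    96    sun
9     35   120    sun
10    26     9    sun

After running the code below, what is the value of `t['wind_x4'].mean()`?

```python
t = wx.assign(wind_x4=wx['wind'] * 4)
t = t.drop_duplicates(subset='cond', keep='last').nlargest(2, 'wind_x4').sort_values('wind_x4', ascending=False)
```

add column wind_x4 = wx['wind'] * 4:
    high  wind   cond  wind_x4
0     29   104   snow      416
1     34    43    sun      172
2      5    32  cloud      128
3     14    31    fog      124
4     17    64   snow      256
5    -11    72    fog      288
6     -1   109   rain      436
7     40    67    sun      268
8     -6    96    sun      384
9     35   120    sun      480
10    26     9    sun       36
drop duplicate cond (keep=last):
    high  wind   cond  wind_x4
2      5    32  cloud      128
4     17    64   snow      256
5    -11    72    fog      288
6     -1   109   rain      436
10    26     9    sun       36
take 2 rows with largest wind_x4:
   high  wind  cond  wind_x4
6    -1   109  rain      436
5   -11    72   fog      288
sort by wind_x4 descending:
   high  wind  cond  wind_x4
6    -1   109  rain      436
5   -11    72   fog      288
Finally, mean of column 'wind_x4' = 362.0.

362.0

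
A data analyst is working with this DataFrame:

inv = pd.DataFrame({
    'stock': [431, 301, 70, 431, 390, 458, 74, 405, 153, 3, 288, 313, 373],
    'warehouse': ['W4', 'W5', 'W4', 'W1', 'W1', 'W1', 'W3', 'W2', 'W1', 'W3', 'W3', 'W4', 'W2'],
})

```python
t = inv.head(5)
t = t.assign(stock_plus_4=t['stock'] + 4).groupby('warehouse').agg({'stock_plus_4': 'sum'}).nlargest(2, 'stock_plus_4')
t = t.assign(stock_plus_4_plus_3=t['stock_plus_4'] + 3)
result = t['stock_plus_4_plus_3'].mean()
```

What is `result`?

take first 5 rows:
   stock warehouse
0    431        W4
1    301        W5
2     70        W4
3    431        W1
4    390        W1
add column stock_plus_4 = t['stock'] + 4:
   stock warehouse  stock_plus_4
0    431        W4           435
1    301        W5           305
2     70        W4            74
3    431        W1           435
4    390        W1           394
group by warehouse, sum of stock_plus_4:
           stock_plus_4
warehouse              
W1                  829
W4                  509
W5                  305
take 2 rows with largest stock_plus_4:
           stock_plus_4
warehouse              
W1                  829
W4                  509
add column stock_plus_4_plus_3 = t['stock_plus_4'] + 3:
           stock_plus_4  stock_plus_4_plus_3
warehouse                                   
W1                  829                  832
W4                  509                  512

672.0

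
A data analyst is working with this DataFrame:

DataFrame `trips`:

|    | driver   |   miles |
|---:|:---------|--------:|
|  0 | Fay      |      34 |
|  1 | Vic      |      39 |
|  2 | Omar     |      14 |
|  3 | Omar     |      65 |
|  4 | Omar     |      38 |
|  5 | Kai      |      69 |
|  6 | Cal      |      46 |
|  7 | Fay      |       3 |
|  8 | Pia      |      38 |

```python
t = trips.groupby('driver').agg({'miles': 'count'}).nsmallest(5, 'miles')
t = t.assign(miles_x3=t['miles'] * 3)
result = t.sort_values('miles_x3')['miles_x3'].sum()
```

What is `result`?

group by driver, count of miles:
        miles
driver       
Cal         1
Fay         2
Kai         1
Omar        3
Pia         1
Vic         1
take 5 rows with smallest miles:
        miles
driver       
Cal         1
Kai         1
Pia         1
Vic         1
Fay         2
add column miles_x3 = t['miles'] * 3:
        miles  miles_x3
driver                 
Cal         1         3
Kai         1         3
Pia         1         3
Vic         1         3
Fay         2         6
sort by miles_x3:
        miles  miles_x3
driver                 
Cal         1         3
Kai         1         3
Pia         1         3
Vic         1         3
Fay         2         6
Taking the sum of column 'miles_x3' gives 18.

18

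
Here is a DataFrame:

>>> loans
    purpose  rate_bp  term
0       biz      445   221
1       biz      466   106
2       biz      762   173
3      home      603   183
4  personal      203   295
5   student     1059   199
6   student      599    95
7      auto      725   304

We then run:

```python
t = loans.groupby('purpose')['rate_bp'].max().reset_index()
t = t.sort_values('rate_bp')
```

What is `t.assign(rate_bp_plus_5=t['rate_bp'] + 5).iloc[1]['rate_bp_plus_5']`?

group by purpose, max of rate_bp:
purpose
auto         725
biz          762
home         603
personal     203
student     1059
Name: rate_bp, dtype: int64
reset_index():
    purpose  rate_bp
0      auto      725
1       biz      762
2      home      603
3  personal      203
4   student     1059
sort by rate_bp:
    purpose  rate_bp
3  personal      203
2      home      603
0      auto      725
1       biz      762
4   student     1059
add column rate_bp_plus_5 = t['rate_bp'] + 5:
    purpose  rate_bp  rate_bp_plus_5
3  personal      203             208
2      home      603             608
0      auto      725             730
1       biz      762             767
4   student     1059            1064
Finally, value at position 1, column 'rate_bp_plus_5' = 608.

608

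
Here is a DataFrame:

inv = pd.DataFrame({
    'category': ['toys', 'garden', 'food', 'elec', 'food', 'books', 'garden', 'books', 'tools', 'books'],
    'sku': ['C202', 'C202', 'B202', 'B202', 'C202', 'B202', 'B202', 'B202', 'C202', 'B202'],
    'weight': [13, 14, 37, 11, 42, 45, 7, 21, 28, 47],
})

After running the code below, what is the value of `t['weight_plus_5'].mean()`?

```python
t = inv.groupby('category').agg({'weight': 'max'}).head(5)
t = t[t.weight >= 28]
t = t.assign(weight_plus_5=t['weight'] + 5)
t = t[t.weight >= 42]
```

group by category, max of weight:
          weight
category        
books         47
elec          11
food          42
garden        14
tools         28
toys          13
take first 5 rows:
          weight
category        
books         47
elec          11
food          42
garden        14
tools         28
filter rows where weight >= 28:
          weight
category        
books         47
food          42
tools         28
add column weight_plus_5 = t['weight'] + 5:
          weight  weight_plus_5
category                       
books         47             52
food          42             47
tools         28             33
filter rows where weight >= 42:
          weight  weight_plus_5
category                       
books         47             52
food          42             47

49.5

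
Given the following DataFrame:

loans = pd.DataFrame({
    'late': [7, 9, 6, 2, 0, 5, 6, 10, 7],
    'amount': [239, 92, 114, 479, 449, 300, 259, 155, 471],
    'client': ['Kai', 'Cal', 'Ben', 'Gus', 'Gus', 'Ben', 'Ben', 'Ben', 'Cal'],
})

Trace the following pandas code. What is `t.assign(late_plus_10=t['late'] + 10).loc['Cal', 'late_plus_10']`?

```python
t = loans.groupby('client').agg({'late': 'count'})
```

12

group by client, count of late:
        late
client      
Ben        4
Cal        2
Gus        2
Kai        1
add column late_plus_10 = t['late'] + 10:
        late  late_plus_10
client                    
Ben        4            14
Cal        2            12
Gus        2            12
Kai        1            11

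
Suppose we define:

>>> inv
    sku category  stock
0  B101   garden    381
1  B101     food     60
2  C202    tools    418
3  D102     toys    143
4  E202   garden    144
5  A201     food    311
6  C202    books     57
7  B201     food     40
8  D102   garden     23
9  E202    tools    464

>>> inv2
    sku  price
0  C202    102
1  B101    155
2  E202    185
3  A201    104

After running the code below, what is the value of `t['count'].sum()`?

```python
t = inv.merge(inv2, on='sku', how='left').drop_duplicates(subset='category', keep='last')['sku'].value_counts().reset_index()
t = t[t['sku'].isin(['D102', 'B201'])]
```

merge on 'sku' (how='left') → 10 rows:
    sku category  stock  price
0  B101   garden    381  155.0
1  B101     food     60  155.0
2  C202    tools    418  102.0
3  D102     toys    143    NaN
4  E202   garden    144  185.0
5  A201     food    311  104.0
6  C202    books     57  102.0
7  B201     food     40    NaN
8  D102   garden     23    NaN
9  E202    tools    464  185.0
drop duplicate category (keep=last):
    sku category  stock  price
3  D102     toys    143    NaN
6  C202    books     57  102.0
7  B201     food     40    NaN
8  D102   garden     23    NaN
9  E202    tools    464  185.0
value_counts of sku:
sku
D102    2
C202    1
B201    1
E202    1
Name: count, dtype: int64
reset_index():
    sku  count
0  D102      2
1  C202      1
2  B201      1
3  E202      1
filter rows where sku in ['D102', 'B201']:
    sku  count
0  D102      2
2  B201      1
Then the sum of column 'count': 3

3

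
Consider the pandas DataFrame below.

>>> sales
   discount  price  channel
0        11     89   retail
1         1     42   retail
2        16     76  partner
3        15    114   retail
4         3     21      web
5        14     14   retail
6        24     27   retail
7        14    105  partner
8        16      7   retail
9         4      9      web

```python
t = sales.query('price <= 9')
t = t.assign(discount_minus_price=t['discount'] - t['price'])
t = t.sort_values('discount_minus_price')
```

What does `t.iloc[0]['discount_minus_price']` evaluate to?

-5

filter rows where price <= 9:
   discount  price channel
8        16      7  retail
9         4      9     web
add column discount_minus_price = t['discount'] - t['price']:
   discount  price channel  discount_minus_price
8        16      7  retail                     9
9         4      9     web                    -5
sort by discount_minus_price:
   discount  price channel  discount_minus_price
9         4      9     web                    -5
8        16      7  retail                     9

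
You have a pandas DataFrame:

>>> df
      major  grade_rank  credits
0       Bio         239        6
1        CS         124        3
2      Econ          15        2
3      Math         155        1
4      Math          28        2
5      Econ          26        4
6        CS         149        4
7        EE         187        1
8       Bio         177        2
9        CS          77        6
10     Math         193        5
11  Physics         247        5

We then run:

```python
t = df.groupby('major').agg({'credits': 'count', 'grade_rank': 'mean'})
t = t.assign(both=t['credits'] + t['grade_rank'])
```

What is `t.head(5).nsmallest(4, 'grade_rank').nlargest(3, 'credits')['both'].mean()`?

group by major: count(credits), mean(grade_rank):
         credits  grade_rank
major                       
Bio            2  208.000000
CS             3  116.666667
EE             1  187.000000
Econ           2   20.500000
Math           3  125.333333
Physics        1  247.000000
add column both = t['credits'] + t['grade_rank']:
         credits  grade_rank        both
major                                   
Bio            2  208.000000  210.000000
CS             3  116.666667  119.666667
EE             1  187.000000  188.000000
Econ           2   20.500000   22.500000
Math           3  125.333333  128.333333
Physics        1  247.000000  248.000000
take first 5 rows:
       credits  grade_rank        both
major                                 
Bio          2  208.000000  210.000000
CS           3  116.666667  119.666667
EE           1  187.000000  188.000000
Econ         2   20.500000   22.500000
Math         3  125.333333  128.333333
take 4 rows with smallest grade_rank:
       credits  grade_rank        both
major                                 
Econ         2   20.500000   22.500000
CS           3  116.666667  119.666667
Math         3  125.333333  128.333333
EE           1  187.000000  188.000000
take 3 rows with largest credits:
       credits  grade_rank        both
major                                 
CS           3  116.666667  119.666667
Math         3  125.333333  128.333333
Econ         2   20.500000   22.500000
Hence 90.1666666667.

90.1666666667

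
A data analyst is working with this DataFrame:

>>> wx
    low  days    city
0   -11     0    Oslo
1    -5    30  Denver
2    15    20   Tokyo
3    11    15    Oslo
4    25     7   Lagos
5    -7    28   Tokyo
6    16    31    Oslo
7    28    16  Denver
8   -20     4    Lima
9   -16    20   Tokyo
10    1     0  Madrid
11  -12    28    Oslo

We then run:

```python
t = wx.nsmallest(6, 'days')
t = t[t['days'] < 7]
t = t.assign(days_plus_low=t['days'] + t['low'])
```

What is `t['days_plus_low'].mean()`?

-8.66666666667

take 6 rows with smallest days:
    low  days    city
0   -11     0    Oslo
10    1     0  Madrid
8   -20     4    Lima
4    25     7   Lagos
3    11    15    Oslo
7    28    16  Denver
filter rows where days < 7:
    low  days    city
0   -11     0    Oslo
10    1     0  Madrid
8   -20     4    Lima
add column days_plus_low = t['days'] + t['low']:
    low  days    city  days_plus_low
0   -11     0    Oslo            -11
10    1     0  Madrid              1
8   -20     4    Lima            -16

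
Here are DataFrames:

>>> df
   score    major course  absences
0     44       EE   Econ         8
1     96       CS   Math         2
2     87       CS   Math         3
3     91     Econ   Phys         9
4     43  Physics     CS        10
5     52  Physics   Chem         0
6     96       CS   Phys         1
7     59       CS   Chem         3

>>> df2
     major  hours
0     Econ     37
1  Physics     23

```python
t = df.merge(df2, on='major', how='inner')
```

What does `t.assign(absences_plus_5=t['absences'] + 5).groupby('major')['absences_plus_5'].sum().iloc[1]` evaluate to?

merge on 'major' (how='inner') → 3 rows:
   score    major course  absences  hours
0     91     Econ   Phys         9     37
1     43  Physics     CS        10     23
2     52  Physics   Chem         0     23
add column absences_plus_5 = t['absences'] + 5:
   score    major course  absences  hours  absences_plus_5
0     91     Econ   Phys         9     37               14
1     43  Physics     CS        10     23               15
2     52  Physics   Chem         0     23                5
group by major, sum of absences_plus_5:
major
Econ       14
Physics    20
Name: absences_plus_5, dtype: int64
So iloc[1] = 20.

20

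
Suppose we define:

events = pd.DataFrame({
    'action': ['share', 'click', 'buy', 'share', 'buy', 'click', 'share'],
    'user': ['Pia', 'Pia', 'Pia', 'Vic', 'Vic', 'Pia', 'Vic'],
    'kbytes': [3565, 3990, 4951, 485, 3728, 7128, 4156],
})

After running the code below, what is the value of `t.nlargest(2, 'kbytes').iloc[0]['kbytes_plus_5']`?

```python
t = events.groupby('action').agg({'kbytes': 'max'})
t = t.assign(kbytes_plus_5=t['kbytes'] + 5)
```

group by action, max of kbytes:
        kbytes
action        
buy       4951
click     7128
share     4156
add column kbytes_plus_5 = t['kbytes'] + 5:
        kbytes  kbytes_plus_5
action                       
buy       4951           4956
click     7128           7133
share     4156           4161
take 2 rows with largest kbytes:
        kbytes  kbytes_plus_5
action                       
click     7128           7133
buy       4951           4956
The value at position 0, column 'kbytes_plus_5' is 7133.

7133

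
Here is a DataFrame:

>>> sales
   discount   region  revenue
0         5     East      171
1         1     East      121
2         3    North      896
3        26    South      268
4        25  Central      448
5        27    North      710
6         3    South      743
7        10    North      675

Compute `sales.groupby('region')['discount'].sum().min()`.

6

group by region, sum of discount:
region
Central    25
East        6
North      40
South      29
Name: discount, dtype: int64
Hence 6.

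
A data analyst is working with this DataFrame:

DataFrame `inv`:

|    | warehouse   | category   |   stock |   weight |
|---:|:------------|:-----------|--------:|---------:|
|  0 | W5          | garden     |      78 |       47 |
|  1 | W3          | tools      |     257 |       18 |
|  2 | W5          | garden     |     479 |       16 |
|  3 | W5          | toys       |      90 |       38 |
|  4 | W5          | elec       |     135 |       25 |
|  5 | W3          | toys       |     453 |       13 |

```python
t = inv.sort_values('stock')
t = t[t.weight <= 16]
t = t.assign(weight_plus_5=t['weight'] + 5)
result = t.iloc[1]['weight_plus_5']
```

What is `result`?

sort by stock:
  warehouse category  stock  weight
0        W5   garden     78      47
3        W5     toys     90      38
4        W5     elec    135      25
1        W3    tools    257      18
5        W3     toys    453      13
2        W5   garden    479      16
filter rows where weight <= 16:
  warehouse category  stock  weight
5        W3     toys    453      13
2        W5   garden    479      16
add column weight_plus_5 = t['weight'] + 5:
  warehouse category  stock  weight  weight_plus_5
5        W3     toys    453      13             18
2        W5   garden    479      16             21
So iloc[1]['weight_plus_5'] = 21.

21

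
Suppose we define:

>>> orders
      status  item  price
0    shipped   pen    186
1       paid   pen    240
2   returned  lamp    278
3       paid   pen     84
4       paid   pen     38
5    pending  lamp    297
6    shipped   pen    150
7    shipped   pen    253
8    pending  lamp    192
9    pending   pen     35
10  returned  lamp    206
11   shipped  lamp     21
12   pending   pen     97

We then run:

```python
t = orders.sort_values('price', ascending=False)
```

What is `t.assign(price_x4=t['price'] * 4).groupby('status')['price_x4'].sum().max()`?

2484

sort by price descending:
      status  item  price
5    pending  lamp    297
2   returned  lamp    278
7    shipped   pen    253
1       paid   pen    240
10  returned  lamp    206
8    pending  lamp    192
0    shipped   pen    186
6    shipped   pen    150
12   pending   pen     97
3       paid   pen     84
4       paid   pen     38
9    pending   pen     35
11   shipped  lamp     21
add column price_x4 = t['price'] * 4:
      status  item  price  price_x4
5    pending  lamp    297      1188
2   returned  lamp    278      1112
7    shipped   pen    253      1012
1       paid   pen    240       960
10  returned  lamp    206       824
8    pending  lamp    192       768
0    shipped   pen    186       744
6    shipped   pen    150       600
12   pending   pen     97       388
3       paid   pen     84       336
4       paid   pen     38       152
9    pending   pen     35       140
11   shipped  lamp     21        84
group by status, sum of price_x4:
status
paid        1448
pending     2484
returned    1936
shipped     2440
Name: price_x4, dtype: int64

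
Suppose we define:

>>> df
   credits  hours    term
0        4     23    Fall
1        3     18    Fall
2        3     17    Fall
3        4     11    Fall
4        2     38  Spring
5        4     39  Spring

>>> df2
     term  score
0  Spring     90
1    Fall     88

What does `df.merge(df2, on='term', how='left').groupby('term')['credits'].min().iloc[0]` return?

3

merge on 'term' (how='left') → 6 rows:
   credits  hours    term  score
0        4     23    Fall     88
1        3     18    Fall     88
2        3     17    Fall     88
3        4     11    Fall     88
4        2     38  Spring     90
5        4     39  Spring     90
group by term, min of credits:
term
Fall      3
Spring    2
Name: credits, dtype: int64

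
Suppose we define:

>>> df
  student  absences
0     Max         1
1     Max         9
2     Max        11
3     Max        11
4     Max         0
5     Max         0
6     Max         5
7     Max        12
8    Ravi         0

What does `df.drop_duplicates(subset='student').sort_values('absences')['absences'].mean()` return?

drop duplicate student (keep=first):
  student  absences
0     Max         1
8    Ravi         0
sort by absences:
  student  absences
8    Ravi         0
0     Max         1
mean of column 'absences' → 0.5

0.5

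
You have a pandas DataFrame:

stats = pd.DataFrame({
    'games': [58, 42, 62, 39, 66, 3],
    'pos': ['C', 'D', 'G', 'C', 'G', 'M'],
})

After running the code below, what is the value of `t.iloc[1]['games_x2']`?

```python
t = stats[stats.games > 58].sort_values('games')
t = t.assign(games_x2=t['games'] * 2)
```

filter rows where games > 58:
   games pos
2     62   G
4     66   G
sort by games:
   games pos
2     62   G
4     66   G
add column games_x2 = t['games'] * 2:
   games pos  games_x2
2     62   G       124
4     66   G       132
The value at position 1, column 'games_x2' is 132.

132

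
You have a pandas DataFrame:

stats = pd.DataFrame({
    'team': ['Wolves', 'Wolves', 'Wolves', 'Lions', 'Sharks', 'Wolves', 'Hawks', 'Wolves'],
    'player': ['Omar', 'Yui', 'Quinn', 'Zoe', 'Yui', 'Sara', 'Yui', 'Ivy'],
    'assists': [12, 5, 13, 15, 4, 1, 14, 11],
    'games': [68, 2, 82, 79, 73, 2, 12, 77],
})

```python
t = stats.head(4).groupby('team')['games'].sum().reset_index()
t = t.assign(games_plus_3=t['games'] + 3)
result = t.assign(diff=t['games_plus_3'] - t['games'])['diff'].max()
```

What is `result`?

3

take first 4 rows:
     team player  assists  games
0  Wolves   Omar       12     68
1  Wolves    Yui        5      2
2  Wolves  Quinn       13     82
3   Lions    Zoe       15     79
group by team, sum of games:
team
Lions      79
Wolves    152
Name: games, dtype: int64
reset_index():
     team  games
0   Lions     79
1  Wolves    152
add column games_plus_3 = t['games'] + 3:
     team  games  games_plus_3
0   Lions     79            82
1  Wolves    152           155
add column diff = t['games_plus_3'] - t['games']:
     team  games  games_plus_3  diff
0   Lions     79            82     3
1  Wolves    152           155     3
Then the max of column 'diff': 3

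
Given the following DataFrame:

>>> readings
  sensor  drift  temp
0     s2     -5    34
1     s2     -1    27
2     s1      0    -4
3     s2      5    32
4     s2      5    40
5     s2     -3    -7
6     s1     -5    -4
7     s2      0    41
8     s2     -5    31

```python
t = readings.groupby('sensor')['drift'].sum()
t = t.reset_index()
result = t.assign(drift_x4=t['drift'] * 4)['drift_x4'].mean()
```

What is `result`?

group by sensor, sum of drift:
sensor
s1   -5
s2   -4
Name: drift, dtype: int64
reset_index():
  sensor  drift
0     s1     -5
1     s2     -4
add column drift_x4 = t['drift'] * 4:
  sensor  drift  drift_x4
0     s1     -5       -20
1     s2     -4       -16
Reading off the mean of column 'drift_x4', we get -18.0.

-18.0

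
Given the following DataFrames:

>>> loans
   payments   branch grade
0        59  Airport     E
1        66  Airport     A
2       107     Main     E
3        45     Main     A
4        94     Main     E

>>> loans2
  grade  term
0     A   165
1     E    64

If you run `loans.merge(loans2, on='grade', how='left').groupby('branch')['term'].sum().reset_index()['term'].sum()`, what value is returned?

merge on 'grade' (how='left') → 5 rows:
   payments   branch grade  term
0        59  Airport     E    64
1        66  Airport     A   165
2       107     Main     E    64
3        45     Main     A   165
4        94     Main     E    64
group by branch, sum of term:
branch
Airport    229
Main       293
Name: term, dtype: int64
reset_index():
    branch  term
0  Airport   229
1     Main   293
Then the sum of column 'term': 522

522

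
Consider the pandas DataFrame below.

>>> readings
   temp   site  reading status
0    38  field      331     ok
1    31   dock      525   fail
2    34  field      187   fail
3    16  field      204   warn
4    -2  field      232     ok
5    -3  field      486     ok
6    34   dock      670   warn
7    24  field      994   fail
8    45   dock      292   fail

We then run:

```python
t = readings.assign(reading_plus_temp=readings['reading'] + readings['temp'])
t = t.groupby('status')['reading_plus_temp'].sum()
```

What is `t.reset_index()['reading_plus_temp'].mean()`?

add column reading_plus_temp = readings['reading'] + readings['temp']:
   temp   site  reading status  reading_plus_temp
0    38  field      331     ok                369
1    31   dock      525   fail                556
2    34  field      187   fail                221
3    16  field      204   warn                220
4    -2  field      232     ok                230
5    -3  field      486     ok                483
6    34   dock      670   warn                704
7    24  field      994   fail               1018
8    45   dock      292   fail                337
group by status, sum of reading_plus_temp:
status
fail    2132
ok      1082
warn     924
Name: reading_plus_temp, dtype: int64
reset_index():
  status  reading_plus_temp
0   fail               2132
1     ok               1082
2   warn                924
Finally, mean of column 'reading_plus_temp' = 1379.33333333.

1379.33333333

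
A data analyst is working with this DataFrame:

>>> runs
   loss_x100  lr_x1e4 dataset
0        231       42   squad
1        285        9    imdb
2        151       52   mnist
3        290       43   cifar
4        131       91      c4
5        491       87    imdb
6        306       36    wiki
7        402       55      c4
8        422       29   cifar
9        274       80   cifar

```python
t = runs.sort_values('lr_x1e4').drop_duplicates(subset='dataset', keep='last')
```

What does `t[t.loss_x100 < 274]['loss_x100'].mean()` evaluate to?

171.0

sort by lr_x1e4:
   loss_x100  lr_x1e4 dataset
1        285        9    imdb
8        422       29   cifar
6        306       36    wiki
0        231       42   squad
3        290       43   cifar
2        151       52   mnist
7        402       55      c4
9        274       80   cifar
5        491       87    imdb
4        131       91      c4
drop duplicate dataset (keep=last):
   loss_x100  lr_x1e4 dataset
6        306       36    wiki
0        231       42   squad
2        151       52   mnist
9        274       80   cifar
5        491       87    imdb
4        131       91      c4
filter rows where loss_x100 < 274:
   loss_x100  lr_x1e4 dataset
0        231       42   squad
2        151       52   mnist
4        131       91      c4
Then the mean of column 'loss_x100': 171.0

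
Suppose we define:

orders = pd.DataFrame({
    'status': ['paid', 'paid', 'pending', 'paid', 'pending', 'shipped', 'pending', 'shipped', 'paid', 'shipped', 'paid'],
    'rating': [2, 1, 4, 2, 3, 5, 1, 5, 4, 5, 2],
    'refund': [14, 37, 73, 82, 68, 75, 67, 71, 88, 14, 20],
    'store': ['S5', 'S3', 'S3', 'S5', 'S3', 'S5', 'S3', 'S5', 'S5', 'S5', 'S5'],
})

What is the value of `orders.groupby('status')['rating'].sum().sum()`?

group by status, sum of rating:
status
paid       11
pending     8
shipped    15
Name: rating, dtype: int64
sum of the resulting series → 34

34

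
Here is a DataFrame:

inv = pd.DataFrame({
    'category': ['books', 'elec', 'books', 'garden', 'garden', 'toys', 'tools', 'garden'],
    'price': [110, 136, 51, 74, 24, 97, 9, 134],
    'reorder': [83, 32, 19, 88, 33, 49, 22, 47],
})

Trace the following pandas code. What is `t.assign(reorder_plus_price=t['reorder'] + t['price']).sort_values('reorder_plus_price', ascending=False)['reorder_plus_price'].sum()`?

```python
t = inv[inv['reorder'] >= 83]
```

355

filter rows where reorder >= 83:
  category  price  reorder
0    books    110       83
3   garden     74       88
add column reorder_plus_price = t['reorder'] + t['price']:
  category  price  reorder  reorder_plus_price
0    books    110       83                 193
3   garden     74       88                 162
sort by reorder_plus_price descending:
  category  price  reorder  reorder_plus_price
0    books    110       83                 193
3   garden     74       88                 162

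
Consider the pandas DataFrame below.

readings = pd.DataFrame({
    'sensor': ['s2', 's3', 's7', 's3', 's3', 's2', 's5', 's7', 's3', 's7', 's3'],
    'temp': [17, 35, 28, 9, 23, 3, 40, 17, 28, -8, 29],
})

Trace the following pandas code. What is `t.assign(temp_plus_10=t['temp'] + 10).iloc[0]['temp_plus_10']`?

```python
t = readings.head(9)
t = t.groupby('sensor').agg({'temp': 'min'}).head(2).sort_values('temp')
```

13

take first 9 rows:
  sensor  temp
0     s2    17
1     s3    35
2     s7    28
3     s3     9
4     s3    23
5     s2     3
6     s5    40
7     s7    17
8     s3    28
group by sensor, min of temp:
        temp
sensor      
s2         3
s3         9
s5        40
s7        17
take first 2 rows:
        temp
sensor      
s2         3
s3         9
sort by temp:
        temp
sensor      
s2         3
s3         9
add column temp_plus_10 = t['temp'] + 10:
        temp  temp_plus_10
sensor                    
s2         3            13
s3         9            19
Finally, value at position 0, column 'temp_plus_10' = 13.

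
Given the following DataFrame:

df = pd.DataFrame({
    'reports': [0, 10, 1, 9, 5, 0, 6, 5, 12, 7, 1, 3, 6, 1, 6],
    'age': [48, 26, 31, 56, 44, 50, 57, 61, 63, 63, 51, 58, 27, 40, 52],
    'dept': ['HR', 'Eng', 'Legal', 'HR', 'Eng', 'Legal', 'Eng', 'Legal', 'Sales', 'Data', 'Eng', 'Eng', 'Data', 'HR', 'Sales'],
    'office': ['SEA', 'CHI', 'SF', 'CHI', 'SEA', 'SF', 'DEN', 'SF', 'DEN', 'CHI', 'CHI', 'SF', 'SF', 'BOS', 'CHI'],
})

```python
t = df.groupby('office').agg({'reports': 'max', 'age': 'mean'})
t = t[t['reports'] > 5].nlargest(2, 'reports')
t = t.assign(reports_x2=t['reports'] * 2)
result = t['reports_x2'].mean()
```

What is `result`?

group by office: max(reports), mean(age):
        reports   age
office               
BOS           1  40.0
CHI          10  49.6
DEN          12  60.0
SEA           5  46.0
SF            6  45.4
filter rows where reports > 5:
        reports   age
office               
CHI          10  49.6
DEN          12  60.0
SF            6  45.4
take 2 rows with largest reports:
        reports   age
office               
DEN          12  60.0
CHI          10  49.6
add column reports_x2 = t['reports'] * 2:
        reports   age  reports_x2
office                           
DEN          12  60.0          24
CHI          10  49.6          20
So mean() = 22.0.

22.0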